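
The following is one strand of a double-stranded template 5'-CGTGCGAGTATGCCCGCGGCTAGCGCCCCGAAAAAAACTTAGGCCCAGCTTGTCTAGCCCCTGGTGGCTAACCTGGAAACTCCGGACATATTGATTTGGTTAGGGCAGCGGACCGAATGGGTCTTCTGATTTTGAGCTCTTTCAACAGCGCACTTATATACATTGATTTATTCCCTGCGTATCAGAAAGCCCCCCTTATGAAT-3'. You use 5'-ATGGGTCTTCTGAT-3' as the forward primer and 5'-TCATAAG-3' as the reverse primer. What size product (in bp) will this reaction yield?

Scanning the template, ATGGGTCTTCTGAT occurs at positions 117–130; this primer anneals to the bottom strand there with its 3' end pointing downstream.
Taking the reverse complement of TCATAAG gives CTTATGA, found at positions 195–201 on the template; the primer anneals here to the top strand with its 3' end pointing upstream.
Amplicon spans positions 117–201: 85 bp.

85 bp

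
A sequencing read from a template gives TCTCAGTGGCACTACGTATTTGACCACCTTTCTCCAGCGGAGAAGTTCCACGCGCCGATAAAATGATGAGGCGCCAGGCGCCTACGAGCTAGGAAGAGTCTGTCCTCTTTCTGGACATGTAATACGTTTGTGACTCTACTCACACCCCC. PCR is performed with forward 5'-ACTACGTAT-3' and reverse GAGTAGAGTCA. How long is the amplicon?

Scanning the template, ACTACGTAT occurs at positions 11–19; this primer anneals to the bottom strand there with its 3' end pointing downstream.
Reverse complement of the reverse primer: TGACTCTACTC. This occurs on the top strand at positions 131–141.
Product length = (reverse-primer end) − (forward-primer start) + 1 = 141 − 11 + 1 = 131 bp.

131 bp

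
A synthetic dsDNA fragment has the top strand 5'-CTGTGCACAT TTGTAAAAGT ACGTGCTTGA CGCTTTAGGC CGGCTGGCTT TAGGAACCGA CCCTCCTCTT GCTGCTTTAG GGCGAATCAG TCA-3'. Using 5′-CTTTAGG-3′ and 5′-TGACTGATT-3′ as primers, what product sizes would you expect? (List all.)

The forward primer CTTTAGG matches the top strand at positions 33–39, 48–54, 75–81.
The reverse primer's reverse complement is AATCAGTCA, matching at positions 85–93.
Each forward site pairs with the reverse site to give a product ending at position 93: sizes 61, 46, 19 bp.

61 bp, 46 bp, 19 bp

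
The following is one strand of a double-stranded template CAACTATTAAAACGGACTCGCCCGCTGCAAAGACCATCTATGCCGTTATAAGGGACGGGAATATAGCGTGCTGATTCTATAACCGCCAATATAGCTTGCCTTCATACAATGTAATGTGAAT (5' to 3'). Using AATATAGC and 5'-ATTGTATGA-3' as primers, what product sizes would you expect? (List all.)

The forward primer AATATAGC matches the top strand at positions 60–67, 88–95.
The reverse primer's reverse complement is TCATACAAT, matching at positions 102–110.
Each forward site pairs with the reverse site to give a product ending at position 110: sizes 51, 23 bp.

51 bp, 23 bp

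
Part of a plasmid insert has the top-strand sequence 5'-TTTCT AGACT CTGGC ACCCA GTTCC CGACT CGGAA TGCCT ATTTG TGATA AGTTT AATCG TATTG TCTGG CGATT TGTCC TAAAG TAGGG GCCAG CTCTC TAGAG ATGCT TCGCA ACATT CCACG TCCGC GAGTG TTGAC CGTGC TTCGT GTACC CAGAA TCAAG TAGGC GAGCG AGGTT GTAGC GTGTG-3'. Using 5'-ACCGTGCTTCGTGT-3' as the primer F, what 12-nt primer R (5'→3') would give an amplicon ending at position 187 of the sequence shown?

5'-ACGCTACAACCT-3'

The forward primer binds at positions 139–152; the product's 3' end on the top strand is position 187.
The reverse primer anneals to the top strand over positions 176–187, i.e. to AGGTTGTAGCGT.
Its sequence written 5'→3' is the reverse complement: ACGCTACAACCT.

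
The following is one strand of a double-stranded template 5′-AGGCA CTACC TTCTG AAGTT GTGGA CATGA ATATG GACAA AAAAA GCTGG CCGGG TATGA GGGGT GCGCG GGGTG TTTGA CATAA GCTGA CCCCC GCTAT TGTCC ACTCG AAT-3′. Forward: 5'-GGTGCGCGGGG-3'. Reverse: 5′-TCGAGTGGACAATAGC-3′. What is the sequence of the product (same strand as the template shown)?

5'-GGTGCGCGGGGTGTTTGACATAAGCTGACCCCCGCTATTGTCCACTCGA-3'

The forward primer matches the template at positions 63–73.
The reverse primer's reverse complement is GCTATTGTCCACTCGA, which matches the template at positions 96–111.
The product is the template from position 63 through 111 (49 bp).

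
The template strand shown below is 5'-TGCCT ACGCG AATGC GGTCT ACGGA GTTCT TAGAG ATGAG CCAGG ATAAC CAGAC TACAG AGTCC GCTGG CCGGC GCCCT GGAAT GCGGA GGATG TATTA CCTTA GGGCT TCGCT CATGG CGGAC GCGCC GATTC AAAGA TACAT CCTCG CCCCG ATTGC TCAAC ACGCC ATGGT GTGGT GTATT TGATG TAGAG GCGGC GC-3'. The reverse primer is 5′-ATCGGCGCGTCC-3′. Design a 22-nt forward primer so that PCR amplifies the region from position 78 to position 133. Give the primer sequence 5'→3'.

The reverse primer's reverse complement GGACGCGCCGAT matches the template at positions 122–133; the product starts at position 78.
The forward primer is identical to the top strand over positions 78–99: CCTGGAATGCGGAGGATGTATT.

5'-CCTGGAATGCGGAGGATGTATT-3'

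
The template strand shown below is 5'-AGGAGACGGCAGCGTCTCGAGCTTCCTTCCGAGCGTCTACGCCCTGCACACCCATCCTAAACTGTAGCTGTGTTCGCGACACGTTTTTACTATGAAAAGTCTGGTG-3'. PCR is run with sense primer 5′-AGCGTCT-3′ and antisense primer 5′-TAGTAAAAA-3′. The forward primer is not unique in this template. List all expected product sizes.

82 bp, 61 bp

The forward primer AGCGTCT matches the top strand at positions 11–17, 32–38.
The reverse primer's reverse complement is TTTTTACTA, matching at positions 84–92.
Each forward site pairs with the reverse site to give a product ending at position 92: sizes 82, 61 bp.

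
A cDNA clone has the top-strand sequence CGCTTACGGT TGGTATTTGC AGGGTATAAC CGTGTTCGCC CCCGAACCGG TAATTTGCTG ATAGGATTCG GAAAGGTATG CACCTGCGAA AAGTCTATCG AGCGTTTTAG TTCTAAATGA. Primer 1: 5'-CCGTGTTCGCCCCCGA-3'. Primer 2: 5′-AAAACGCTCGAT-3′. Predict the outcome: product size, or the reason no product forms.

Primer 1 (CCGTGTTCGCCCCCGA) matches the top strand at positions 30–45; it acts as a forward primer.
Primer 2's reverse complement is ATCGAGCGTTTT, matching the top strand at positions 97–108; it acts as a reverse primer.
The 3' ends face each other across positions 30–108, giving a 79 bp product.

Yes — a 79 bp product.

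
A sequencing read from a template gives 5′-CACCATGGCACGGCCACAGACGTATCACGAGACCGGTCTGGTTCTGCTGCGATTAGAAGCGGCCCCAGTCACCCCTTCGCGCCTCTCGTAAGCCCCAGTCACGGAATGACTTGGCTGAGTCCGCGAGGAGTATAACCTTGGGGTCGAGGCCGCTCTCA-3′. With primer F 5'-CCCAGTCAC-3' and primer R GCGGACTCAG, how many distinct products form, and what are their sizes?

Two products: 61 bp, 31 bp

The forward primer CCCAGTCAC matches the top strand at positions 64–72, 94–102.
The reverse primer's reverse complement is CTGAGTCCGC, matching at positions 115–124.
Each forward site pairs with the reverse site to give a product ending at position 124: sizes 61, 31 bp.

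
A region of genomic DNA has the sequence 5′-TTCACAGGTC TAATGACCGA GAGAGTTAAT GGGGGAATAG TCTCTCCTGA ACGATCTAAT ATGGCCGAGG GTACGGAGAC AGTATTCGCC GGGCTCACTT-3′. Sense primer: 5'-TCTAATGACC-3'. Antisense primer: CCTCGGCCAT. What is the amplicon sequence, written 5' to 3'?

5'-TCTAATGACCGAGAGAGTTAATGGGGGAATAGTCTCTCCTGAACGATCTAATATGGCCGAGG-3'

The forward primer matches the template at positions 9–18.
The reverse primer's reverse complement is ATGGCCGAGG, which matches the template at positions 61–70.
The product is the template from position 9 through 70 (62 bp).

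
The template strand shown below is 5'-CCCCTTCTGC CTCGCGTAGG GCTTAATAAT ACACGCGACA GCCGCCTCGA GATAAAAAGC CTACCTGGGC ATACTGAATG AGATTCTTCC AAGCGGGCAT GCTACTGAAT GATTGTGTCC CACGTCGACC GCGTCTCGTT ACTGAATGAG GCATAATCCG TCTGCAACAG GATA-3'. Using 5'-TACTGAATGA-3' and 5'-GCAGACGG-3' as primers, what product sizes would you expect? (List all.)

The forward primer TACTGAATGA matches the top strand at positions 72–81, 103–112, 140–149.
The reverse primer's reverse complement is CCGTCTGC, matching at positions 158–165.
Each forward site pairs with the reverse site to give a product ending at position 165: sizes 94, 63, 26 bp.

94 bp, 63 bp, 26 bp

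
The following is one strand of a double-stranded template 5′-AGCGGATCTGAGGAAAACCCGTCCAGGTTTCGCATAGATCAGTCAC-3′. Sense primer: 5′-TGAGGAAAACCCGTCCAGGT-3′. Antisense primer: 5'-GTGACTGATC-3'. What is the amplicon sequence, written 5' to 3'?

5'-TGAGGAAAACCCGTCCAGGTTTCGCATAGATCAGTCAC-3'

Scanning the template, TGAGGAAAACCCGTCCAGGT occurs at positions 9–28; this primer anneals to the bottom strand there with its 3' end pointing downstream.
Taking the reverse complement of GTGACTGATC gives GATCAGTCAC, found at positions 37–46 on the template; the primer anneals here to the top strand with its 3' end pointing upstream.
The product is the template from position 9 through 46 (38 bp).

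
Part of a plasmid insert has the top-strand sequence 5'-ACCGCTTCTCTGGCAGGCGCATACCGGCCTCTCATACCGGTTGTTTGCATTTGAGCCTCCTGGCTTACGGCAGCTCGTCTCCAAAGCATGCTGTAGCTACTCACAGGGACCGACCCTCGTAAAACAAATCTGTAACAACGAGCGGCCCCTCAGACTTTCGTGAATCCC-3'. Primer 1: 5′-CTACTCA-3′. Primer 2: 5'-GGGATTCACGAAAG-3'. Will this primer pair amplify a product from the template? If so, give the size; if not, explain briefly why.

Yes — a 72 bp product.

Primer 1 (CTACTCA) matches the top strand at positions 97–103; it acts as a forward primer.
Primer 2's reverse complement is CTTTCGTGAATCCC, matching the top strand at positions 155–168; it acts as a reverse primer.
The 3' ends face each other across positions 97–168, giving a 72 bp product.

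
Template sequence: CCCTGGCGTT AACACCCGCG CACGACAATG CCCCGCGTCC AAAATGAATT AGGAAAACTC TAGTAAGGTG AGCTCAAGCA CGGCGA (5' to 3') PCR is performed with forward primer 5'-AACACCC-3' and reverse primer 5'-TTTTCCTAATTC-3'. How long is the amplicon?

Scanning the template, AACACCC occurs at positions 11–17; this primer anneals to the bottom strand there with its 3' end pointing downstream.
The reverse primer's reverse complement is GAATTAGGAAAA, which matches the template at positions 46–57.
Amplicon spans positions 11–57: 47 bp.

47 bp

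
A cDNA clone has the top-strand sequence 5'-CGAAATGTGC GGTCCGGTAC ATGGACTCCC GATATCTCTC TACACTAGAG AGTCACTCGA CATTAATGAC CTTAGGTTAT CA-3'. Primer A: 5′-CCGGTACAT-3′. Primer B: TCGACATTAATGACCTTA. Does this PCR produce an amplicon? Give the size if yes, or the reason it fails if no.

No product — both primers anneal to the same strand and extend in the same direction.

Primer A (CCGGTACAT) matches the top strand at positions 14–22 (3' end points downstream).
Primer B (TCGACATTAATGACCTTA) also matches the top strand directly, at positions 57–74 — its reverse complement TAAGGTCATTAATGTCGA is not present.
Both primers anneal to the bottom strand with 3' ends pointing the same way, so neither can prime synthesis back toward the other.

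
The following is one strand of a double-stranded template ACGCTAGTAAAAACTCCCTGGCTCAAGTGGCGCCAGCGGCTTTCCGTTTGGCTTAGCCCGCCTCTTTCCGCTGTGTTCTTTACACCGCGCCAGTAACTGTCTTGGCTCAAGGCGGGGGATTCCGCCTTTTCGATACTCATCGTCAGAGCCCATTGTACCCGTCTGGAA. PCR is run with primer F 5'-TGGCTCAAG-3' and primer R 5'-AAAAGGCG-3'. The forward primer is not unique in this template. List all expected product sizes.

The forward primer TGGCTCAAG matches the top strand at positions 19–27, 103–111.
The reverse primer's reverse complement is CGCCTTTT, matching at positions 123–130.
Each forward site pairs with the reverse site to give a product ending at position 130: sizes 112, 28 bp.

112 bp, 28 bp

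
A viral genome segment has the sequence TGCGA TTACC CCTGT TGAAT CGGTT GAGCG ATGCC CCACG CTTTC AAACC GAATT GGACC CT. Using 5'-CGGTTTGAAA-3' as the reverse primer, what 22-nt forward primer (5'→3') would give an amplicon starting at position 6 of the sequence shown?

The reverse primer's reverse complement TTTCAAACCG matches the template at positions 42–51; the product starts at position 6.
The forward primer is identical to the top strand over positions 6–27: TTACCCCTGTTGAATCGGTTGA.

5'-TTACCCCTGTTGAATCGGTTGA-3'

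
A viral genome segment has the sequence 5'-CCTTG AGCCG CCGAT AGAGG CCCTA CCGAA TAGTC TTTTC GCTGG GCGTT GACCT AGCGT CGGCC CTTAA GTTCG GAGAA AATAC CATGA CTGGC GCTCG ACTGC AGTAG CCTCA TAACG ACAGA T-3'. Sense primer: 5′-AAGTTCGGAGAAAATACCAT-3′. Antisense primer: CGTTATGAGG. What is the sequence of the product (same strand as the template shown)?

The forward primer matches the template at positions 69–88.
Taking the reverse complement of CGTTATGAGG gives CCTCATAACG, found at positions 111–120 on the template; the primer anneals here to the top strand with its 3' end pointing upstream.
The product is the template from position 69 through 120 (52 bp).

5'-AAGTTCGGAGAAAATACCATGACTGGCGCTCGACTGCAGTAGCCTCATAACG-3'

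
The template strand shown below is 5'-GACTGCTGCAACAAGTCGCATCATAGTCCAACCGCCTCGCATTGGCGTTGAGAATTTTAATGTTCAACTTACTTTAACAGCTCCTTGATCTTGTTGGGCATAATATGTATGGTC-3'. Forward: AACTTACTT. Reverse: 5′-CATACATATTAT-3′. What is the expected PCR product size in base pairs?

Forward primer AACTTACTT is found on the top strand at positions 66–74.
The reverse primer's reverse complement is ATAATATGTATG, which matches the template at positions 100–111.
The product runs from position 66 to position 111, so its length is 111 − 66 + 1 = 46 bp.

46 bp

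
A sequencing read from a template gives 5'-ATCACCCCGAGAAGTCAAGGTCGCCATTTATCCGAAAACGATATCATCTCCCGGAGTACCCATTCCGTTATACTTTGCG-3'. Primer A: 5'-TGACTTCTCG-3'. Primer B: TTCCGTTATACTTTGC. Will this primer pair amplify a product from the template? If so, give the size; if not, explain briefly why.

Primer A (TGACTTCTCG) has reverse complement CGAGAAGTCA, which matches the top strand at positions 8–17; primer A anneals to the top strand there with its 3' end pointing upstream toward position 8.
Primer B (TTCCGTTATACTTTGC) matches the top strand directly at positions 63–78; it anneals to the bottom strand with its 3' end pointing downstream toward position 78.
The 3' ends diverge (primer A extends toward position 1, primer B toward position 79), so the primers never converge on a shared product.

No product — the primers' 3' ends point away from each other.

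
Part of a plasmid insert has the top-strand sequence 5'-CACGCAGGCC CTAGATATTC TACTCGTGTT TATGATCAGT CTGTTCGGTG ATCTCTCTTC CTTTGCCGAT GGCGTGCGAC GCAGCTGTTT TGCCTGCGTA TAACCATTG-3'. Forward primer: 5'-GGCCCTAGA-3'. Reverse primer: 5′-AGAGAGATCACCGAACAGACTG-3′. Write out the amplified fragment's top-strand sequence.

The forward primer matches the template at positions 7–15.
Taking the reverse complement of AGAGAGATCACCGAACAGACTG gives CAGTCTGTTCGGTGATCTCTCT, found at positions 37–58 on the template; the primer anneals here to the top strand with its 3' end pointing upstream.
The product is the template from position 7 through 58 (52 bp).

5'-GGCCCTAGATATTCTACTCGTGTTTATGATCAGTCTGTTCGGTGATCTCTCT-3'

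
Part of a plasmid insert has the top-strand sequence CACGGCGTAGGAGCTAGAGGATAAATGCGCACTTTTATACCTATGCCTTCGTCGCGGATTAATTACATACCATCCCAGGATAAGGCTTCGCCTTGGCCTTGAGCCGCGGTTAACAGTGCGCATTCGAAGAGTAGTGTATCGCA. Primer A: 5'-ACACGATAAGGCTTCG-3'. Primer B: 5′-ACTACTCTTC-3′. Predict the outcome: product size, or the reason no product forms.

Primer A (ACACGATAAGGCTTCG) does not match the top strand, and its reverse complement CGAAGCCTTATCGTGT does not match either.
With no annealing site for primer A, no amplification occurs.

No product — primer A has no binding site in the template.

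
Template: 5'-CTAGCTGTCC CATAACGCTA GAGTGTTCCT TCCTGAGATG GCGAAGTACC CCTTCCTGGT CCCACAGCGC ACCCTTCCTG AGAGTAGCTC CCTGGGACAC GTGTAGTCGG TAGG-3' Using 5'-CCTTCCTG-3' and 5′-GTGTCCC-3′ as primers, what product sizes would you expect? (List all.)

The forward primer CCTTCCTG matches the top strand at positions 28–35, 51–58, 73–80.
The reverse primer's reverse complement is GGGACAC, matching at positions 94–100.
Each forward site pairs with the reverse site to give a product ending at position 100: sizes 73, 50, 28 bp.

73 bp, 50 bp, 28 bp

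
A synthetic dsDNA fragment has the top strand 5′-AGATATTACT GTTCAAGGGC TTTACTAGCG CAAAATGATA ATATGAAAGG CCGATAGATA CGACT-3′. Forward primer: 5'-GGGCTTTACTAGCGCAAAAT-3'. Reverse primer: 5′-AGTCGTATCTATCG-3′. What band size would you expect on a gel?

Forward primer GGGCTTTACTAGCGCAAAAT is found on the top strand at positions 17–36.
Taking the reverse complement of AGTCGTATCTATCG gives CGATAGATACGACT, found at positions 52–65 on the template; the primer anneals here to the top strand with its 3' end pointing upstream.
Amplicon spans positions 17–65: 49 bp.

49 bp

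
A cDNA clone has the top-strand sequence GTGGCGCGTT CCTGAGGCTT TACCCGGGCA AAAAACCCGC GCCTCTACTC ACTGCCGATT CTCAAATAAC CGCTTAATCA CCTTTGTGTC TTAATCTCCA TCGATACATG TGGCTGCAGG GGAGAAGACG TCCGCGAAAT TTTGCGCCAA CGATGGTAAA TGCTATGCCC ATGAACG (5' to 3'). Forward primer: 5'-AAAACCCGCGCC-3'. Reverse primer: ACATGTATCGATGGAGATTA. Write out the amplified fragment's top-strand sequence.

Scanning the template, AAAACCCGCGCC occurs at positions 32–43; this primer anneals to the bottom strand there with its 3' end pointing downstream.
Reverse complement of the reverse primer: TAATCTCCATCGATACATGT. This occurs on the top strand at positions 92–111.
The product is the template from position 32 through 111 (80 bp).

5'-AAAACCCGCGCCTCTACTCACTGCCGATTCTCAAATAACCGCTTAATCACCTTTGTGTCTTAATCTCCATCGATACATGT-3'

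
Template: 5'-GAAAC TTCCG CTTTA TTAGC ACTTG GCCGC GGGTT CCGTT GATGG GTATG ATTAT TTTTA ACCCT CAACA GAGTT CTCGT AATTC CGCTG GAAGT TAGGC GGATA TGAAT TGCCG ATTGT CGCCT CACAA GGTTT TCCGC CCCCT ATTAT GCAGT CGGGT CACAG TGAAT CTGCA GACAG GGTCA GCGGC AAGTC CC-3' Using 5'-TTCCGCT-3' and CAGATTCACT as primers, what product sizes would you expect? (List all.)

168 bp, 91 bp

The forward primer TTCCGCT matches the top strand at positions 6–12, 83–89.
The reverse primer's reverse complement is AGTGAATCTG, matching at positions 164–173.
Each forward site pairs with the reverse site to give a product ending at position 173: sizes 168, 91 bp.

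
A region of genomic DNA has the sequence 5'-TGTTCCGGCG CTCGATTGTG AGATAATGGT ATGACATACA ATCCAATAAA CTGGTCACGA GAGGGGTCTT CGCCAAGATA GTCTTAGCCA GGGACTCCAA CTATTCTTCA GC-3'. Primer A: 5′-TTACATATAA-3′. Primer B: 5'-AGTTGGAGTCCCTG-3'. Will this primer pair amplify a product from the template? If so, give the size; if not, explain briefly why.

No product — primer A has no binding site in the template.

Primer A (TTACATATAA) does not match the top strand, and its reverse complement TTATATGTAA does not match either.
With no annealing site for primer A, no amplification occurs.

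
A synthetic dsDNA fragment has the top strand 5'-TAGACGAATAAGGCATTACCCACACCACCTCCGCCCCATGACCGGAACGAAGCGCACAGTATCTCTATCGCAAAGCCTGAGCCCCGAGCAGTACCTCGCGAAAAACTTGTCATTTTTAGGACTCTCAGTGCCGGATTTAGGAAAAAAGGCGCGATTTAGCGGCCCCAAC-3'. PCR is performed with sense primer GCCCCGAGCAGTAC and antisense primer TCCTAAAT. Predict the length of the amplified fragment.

Scanning the template, GCCCCGAGCAGTAC occurs at positions 81–94; this primer anneals to the bottom strand there with its 3' end pointing downstream.
The reverse primer's reverse complement is ATTTAGGA, which matches the template at positions 135–142.
Product length = (reverse-primer end) − (forward-primer start) + 1 = 142 − 81 + 1 = 62 bp.

62 bp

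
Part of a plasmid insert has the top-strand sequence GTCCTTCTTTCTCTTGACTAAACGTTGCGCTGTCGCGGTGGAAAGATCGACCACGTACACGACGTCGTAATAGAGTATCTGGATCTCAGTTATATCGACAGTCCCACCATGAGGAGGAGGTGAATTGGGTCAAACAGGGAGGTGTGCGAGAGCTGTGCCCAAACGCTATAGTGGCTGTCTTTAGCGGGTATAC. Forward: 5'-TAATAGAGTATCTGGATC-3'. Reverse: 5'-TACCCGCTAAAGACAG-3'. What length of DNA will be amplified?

Forward primer TAATAGAGTATCTGGATC is found on the top strand at positions 68–85.
The reverse primer's reverse complement is CTGTCTTTAGCGGGTA, which matches the template at positions 175–190.
Amplicon spans positions 68–190: 123 bp.

123 bp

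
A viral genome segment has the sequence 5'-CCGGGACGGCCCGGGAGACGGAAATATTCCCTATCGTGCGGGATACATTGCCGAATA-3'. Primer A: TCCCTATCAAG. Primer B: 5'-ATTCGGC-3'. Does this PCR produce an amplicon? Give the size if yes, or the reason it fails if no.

Primer A (TCCCTATCAAG) does not match the top strand, and its reverse complement CTTGATAGGGA does not match either.
With no annealing site for primer A, no amplification occurs.

No product — primer A has no binding site in the template.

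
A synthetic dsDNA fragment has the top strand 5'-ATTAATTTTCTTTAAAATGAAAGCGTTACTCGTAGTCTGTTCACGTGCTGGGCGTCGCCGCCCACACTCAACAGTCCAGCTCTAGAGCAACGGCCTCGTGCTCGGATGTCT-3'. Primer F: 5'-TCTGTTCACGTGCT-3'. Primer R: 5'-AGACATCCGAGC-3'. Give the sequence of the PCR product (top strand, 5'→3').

5'-TCTGTTCACGTGCTGGGCGTCGCCGCCCACACTCAACAGTCCAGCTCTAGAGCAACGGCCTCGTGCTCGGATGTCT-3'

The forward primer matches the template at positions 36–49.
Reverse complement of the reverse primer: GCTCGGATGTCT. This occurs on the top strand at positions 100–111.
The product is the template from position 36 through 111 (76 bp).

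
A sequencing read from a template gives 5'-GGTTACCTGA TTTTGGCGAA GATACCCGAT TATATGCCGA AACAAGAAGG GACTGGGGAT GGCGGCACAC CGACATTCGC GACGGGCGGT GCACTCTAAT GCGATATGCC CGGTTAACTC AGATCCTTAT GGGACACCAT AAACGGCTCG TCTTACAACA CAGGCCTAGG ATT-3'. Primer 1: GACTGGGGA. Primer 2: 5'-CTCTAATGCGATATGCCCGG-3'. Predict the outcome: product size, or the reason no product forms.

Primer 1 (GACTGGGGA) matches the top strand at positions 51–59 (3' end points downstream).
Primer 2 (CTCTAATGCGATATGCCCGG) also matches the top strand directly, at positions 94–113 — its reverse complement CCGGGCATATCGCATTAGAG is not present.
Both primers anneal to the bottom strand with 3' ends pointing the same way, so neither can prime synthesis back toward the other.

No product — both primers anneal to the same strand and extend in the same direction.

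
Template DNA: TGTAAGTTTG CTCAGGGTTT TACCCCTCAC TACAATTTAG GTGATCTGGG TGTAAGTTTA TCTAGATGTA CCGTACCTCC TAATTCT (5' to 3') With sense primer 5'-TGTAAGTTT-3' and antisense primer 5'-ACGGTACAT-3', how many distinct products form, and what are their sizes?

Two products: 74 bp, 24 bp

The forward primer TGTAAGTTT matches the top strand at positions 1–9, 51–59.
The reverse primer's reverse complement is ATGTACCGT, matching at positions 66–74.
Each forward site pairs with the reverse site to give a product ending at position 74: sizes 74, 24 bp.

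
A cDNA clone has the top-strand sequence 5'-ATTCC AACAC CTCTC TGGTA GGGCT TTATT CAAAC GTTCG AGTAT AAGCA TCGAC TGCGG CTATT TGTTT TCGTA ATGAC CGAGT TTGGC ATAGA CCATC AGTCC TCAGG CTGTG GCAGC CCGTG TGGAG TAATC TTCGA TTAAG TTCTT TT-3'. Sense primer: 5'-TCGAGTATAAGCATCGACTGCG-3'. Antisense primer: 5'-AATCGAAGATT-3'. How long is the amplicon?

105 bp

Forward primer TCGAGTATAAGCATCGACTGCG is found on the top strand at positions 38–59.
Reverse complement of the reverse primer: AATCTTCGATT. This occurs on the top strand at positions 132–142.
Product length = (reverse-primer end) − (forward-primer start) + 1 = 142 − 38 + 1 = 105 bp.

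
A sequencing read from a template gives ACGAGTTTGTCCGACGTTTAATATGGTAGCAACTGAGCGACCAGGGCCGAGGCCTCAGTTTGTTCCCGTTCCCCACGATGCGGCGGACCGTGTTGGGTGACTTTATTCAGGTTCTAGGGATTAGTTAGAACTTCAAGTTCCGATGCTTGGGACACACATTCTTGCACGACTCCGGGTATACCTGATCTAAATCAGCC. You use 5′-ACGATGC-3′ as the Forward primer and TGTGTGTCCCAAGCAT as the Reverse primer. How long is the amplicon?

84 bp

Scanning the template, ACGATGC occurs at positions 75–81; this primer anneals to the bottom strand there with its 3' end pointing downstream.
Taking the reverse complement of TGTGTGTCCCAAGCAT gives ATGCTTGGGACACACA, found at positions 143–158 on the template; the primer anneals here to the top strand with its 3' end pointing upstream.
The product runs from position 75 to position 158, so its length is 158 − 75 + 1 = 84 bp.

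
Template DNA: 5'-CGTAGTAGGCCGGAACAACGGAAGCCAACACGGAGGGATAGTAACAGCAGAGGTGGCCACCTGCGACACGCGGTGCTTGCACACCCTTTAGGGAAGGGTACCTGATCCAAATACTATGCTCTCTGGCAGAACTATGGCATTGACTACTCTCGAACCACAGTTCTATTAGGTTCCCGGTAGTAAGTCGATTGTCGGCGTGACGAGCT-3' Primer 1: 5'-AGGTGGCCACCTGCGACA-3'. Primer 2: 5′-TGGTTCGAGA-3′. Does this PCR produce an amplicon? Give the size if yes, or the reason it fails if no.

Yes — a 107 bp product.

Primer 1 (AGGTGGCCACCTGCGACA) matches the top strand at positions 51–68; it acts as a forward primer.
Primer 2's reverse complement is TCTCGAACCA, matching the top strand at positions 148–157; it acts as a reverse primer.
The 3' ends face each other across positions 51–157, giving a 107 bp product.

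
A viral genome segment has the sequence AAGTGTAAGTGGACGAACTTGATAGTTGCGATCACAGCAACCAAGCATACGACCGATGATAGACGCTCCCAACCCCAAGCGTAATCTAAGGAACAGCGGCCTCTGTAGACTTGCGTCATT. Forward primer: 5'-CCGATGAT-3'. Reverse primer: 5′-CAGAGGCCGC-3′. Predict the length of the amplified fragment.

Forward primer CCGATGAT is found on the top strand at positions 53–60.
The reverse primer's reverse complement is GCGGCCTCTG, which matches the template at positions 96–105.
Product length = (reverse-primer end) − (forward-primer start) + 1 = 105 − 53 + 1 = 53 bp.

53 bp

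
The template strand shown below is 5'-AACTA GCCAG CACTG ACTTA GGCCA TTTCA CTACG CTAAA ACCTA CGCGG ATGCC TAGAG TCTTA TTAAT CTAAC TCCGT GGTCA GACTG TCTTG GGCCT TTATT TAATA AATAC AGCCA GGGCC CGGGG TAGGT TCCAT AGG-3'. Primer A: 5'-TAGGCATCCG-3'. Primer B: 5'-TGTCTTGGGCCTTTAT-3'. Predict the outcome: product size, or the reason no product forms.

Primer A (TAGGCATCCG) has reverse complement CGGATGCCTA, which matches the top strand at positions 48–57; primer A anneals to the top strand there with its 3' end pointing upstream toward position 48.
Primer B (TGTCTTGGGCCTTTAT) matches the top strand directly at positions 89–104; it anneals to the bottom strand with its 3' end pointing downstream toward position 104.
The 3' ends diverge (primer A extends toward position 1, primer B toward position 143), so the primers never converge on a shared product.

No product — the primers' 3' ends point away from each other.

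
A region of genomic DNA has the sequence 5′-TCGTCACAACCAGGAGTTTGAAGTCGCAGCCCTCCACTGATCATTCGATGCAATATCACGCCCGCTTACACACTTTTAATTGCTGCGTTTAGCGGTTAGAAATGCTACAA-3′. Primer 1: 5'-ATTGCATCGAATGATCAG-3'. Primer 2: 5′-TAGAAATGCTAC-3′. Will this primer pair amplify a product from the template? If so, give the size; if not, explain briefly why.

Primer 1 (ATTGCATCGAATGATCAG) has reverse complement CTGATCATTCGATGCAAT, which matches the top strand at positions 37–54; primer 1 anneals to the top strand there with its 3' end pointing upstream toward position 37.
Primer 2 (TAGAAATGCTAC) matches the top strand directly at positions 97–108; it anneals to the bottom strand with its 3' end pointing downstream toward position 108.
The 3' ends diverge (primer 1 extends toward position 1, primer 2 toward position 110), so the primers never converge on a shared product.

No product — the primers' 3' ends point away from each other.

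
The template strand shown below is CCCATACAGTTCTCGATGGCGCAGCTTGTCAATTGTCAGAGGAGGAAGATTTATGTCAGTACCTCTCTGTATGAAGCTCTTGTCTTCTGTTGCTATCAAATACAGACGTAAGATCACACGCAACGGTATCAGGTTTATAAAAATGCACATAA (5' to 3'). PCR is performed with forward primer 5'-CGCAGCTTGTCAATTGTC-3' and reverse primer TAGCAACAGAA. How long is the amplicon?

76 bp

Forward primer CGCAGCTTGTCAATTGTC is found on the top strand at positions 20–37.
The reverse primer's reverse complement is TTCTGTTGCTA, which matches the template at positions 85–95.
Product length = (reverse-primer end) − (forward-primer start) + 1 = 95 − 20 + 1 = 76 bp.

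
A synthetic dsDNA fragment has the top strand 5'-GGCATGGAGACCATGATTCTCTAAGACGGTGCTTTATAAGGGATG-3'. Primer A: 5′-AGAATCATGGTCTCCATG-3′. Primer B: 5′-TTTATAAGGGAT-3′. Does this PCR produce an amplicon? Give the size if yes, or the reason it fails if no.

No product — the primers' 3' ends point away from each other.

Primer A (AGAATCATGGTCTCCATG) has reverse complement CATGGAGACCATGATTCT, which matches the top strand at positions 3–20; primer A anneals to the top strand there with its 3' end pointing upstream toward position 3.
Primer B (TTTATAAGGGAT) matches the top strand directly at positions 33–44; it anneals to the bottom strand with its 3' end pointing downstream toward position 44.
The 3' ends diverge (primer A extends toward position 1, primer B toward position 45), so the primers never converge on a shared product.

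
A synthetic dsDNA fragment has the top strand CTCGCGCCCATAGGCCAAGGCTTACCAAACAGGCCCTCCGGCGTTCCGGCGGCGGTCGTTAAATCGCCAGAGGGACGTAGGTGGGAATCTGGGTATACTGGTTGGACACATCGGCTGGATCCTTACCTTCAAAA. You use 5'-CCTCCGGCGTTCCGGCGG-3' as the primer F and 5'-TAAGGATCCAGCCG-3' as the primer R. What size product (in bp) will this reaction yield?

Forward primer CCTCCGGCGTTCCGGCGG is found on the top strand at positions 35–52.
Reverse complement of the reverse primer: CGGCTGGATCCTTA. This occurs on the top strand at positions 112–125.
The product runs from position 35 to position 125, so its length is 125 − 35 + 1 = 91 bp.

91 bp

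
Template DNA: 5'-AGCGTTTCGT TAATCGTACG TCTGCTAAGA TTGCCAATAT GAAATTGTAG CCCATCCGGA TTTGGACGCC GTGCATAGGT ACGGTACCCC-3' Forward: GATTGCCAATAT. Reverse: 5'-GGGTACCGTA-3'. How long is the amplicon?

61 bp

Scanning the template, GATTGCCAATAT occurs at positions 29–40; this primer anneals to the bottom strand there with its 3' end pointing downstream.
Reverse complement of the reverse primer: TACGGTACCC. This occurs on the top strand at positions 80–89.
Product length = (reverse-primer end) − (forward-primer start) + 1 = 89 − 29 + 1 = 61 bp.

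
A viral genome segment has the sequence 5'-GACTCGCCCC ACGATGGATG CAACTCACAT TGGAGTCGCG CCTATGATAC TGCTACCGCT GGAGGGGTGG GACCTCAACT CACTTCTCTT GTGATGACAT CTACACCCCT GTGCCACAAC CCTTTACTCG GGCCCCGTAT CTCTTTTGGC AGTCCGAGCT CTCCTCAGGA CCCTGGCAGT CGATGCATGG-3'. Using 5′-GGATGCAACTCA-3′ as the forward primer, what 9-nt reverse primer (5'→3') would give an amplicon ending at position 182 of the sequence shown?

The forward primer binds at positions 16–27; the product's 3' end on the top strand is position 182.
The reverse primer anneals to the top strand over positions 174–182, i.e. to TGGCAGTCG.
Its sequence written 5'→3' is the reverse complement: CGACTGCCA.

5'-CGACTGCCA-3'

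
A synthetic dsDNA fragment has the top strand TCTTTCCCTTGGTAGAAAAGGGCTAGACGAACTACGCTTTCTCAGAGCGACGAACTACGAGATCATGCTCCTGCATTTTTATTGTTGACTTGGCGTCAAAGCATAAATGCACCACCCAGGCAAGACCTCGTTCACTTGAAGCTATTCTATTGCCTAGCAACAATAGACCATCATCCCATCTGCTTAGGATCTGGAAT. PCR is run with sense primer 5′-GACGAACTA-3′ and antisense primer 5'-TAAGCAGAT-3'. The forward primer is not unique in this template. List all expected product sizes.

161 bp, 138 bp

The forward primer GACGAACTA matches the top strand at positions 26–34, 49–57.
The reverse primer's reverse complement is ATCTGCTTA, matching at positions 178–186.
Each forward site pairs with the reverse site to give a product ending at position 186: sizes 161, 138 bp.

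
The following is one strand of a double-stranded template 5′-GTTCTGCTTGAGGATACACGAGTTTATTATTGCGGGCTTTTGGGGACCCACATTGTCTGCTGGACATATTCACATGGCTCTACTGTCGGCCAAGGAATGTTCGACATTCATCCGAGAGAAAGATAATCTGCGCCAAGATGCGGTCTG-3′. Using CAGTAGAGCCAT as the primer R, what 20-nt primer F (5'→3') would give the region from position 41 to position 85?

The reverse primer's reverse complement ATGGCTCTACTG matches the template at positions 74–85; the product starts at position 41.
The forward primer is identical to the top strand over positions 41–60: TGGGGACCCACATTGTCTGC.

5'-TGGGGACCCACATTGTCTGC-3'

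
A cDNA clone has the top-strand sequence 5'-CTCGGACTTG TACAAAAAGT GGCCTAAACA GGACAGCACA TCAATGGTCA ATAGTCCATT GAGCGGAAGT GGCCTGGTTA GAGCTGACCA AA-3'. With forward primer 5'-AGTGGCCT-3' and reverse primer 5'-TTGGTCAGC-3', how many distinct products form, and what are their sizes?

The forward primer AGTGGCCT matches the top strand at positions 18–25, 68–75.
The reverse primer's reverse complement is GCTGACCAA, matching at positions 83–91.
Each forward site pairs with the reverse site to give a product ending at position 91: sizes 74, 24 bp.

Two products: 74 bp, 24 bp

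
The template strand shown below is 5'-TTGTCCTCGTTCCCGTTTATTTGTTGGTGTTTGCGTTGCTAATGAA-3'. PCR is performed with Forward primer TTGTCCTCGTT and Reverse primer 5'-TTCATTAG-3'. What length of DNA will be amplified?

46 bp

Forward primer TTGTCCTCGTT is found on the top strand at positions 1–11.
Reverse complement of the reverse primer: CTAATGAA. This occurs on the top strand at positions 39–46.
Amplicon spans positions 1–46: 46 bp.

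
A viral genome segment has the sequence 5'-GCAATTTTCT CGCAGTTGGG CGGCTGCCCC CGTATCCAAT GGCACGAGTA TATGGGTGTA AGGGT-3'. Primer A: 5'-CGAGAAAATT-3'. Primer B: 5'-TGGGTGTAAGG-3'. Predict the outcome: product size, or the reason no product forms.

Primer A (CGAGAAAATT) has reverse complement AATTTTCTCG, which matches the top strand at positions 3–12; primer A anneals to the top strand there with its 3' end pointing upstream toward position 3.
Primer B (TGGGTGTAAGG) matches the top strand directly at positions 53–63; it anneals to the bottom strand with its 3' end pointing downstream toward position 63.
The 3' ends diverge (primer A extends toward position 1, primer B toward position 65), so the primers never converge on a shared product.

No product — the primers' 3' ends point away from each other.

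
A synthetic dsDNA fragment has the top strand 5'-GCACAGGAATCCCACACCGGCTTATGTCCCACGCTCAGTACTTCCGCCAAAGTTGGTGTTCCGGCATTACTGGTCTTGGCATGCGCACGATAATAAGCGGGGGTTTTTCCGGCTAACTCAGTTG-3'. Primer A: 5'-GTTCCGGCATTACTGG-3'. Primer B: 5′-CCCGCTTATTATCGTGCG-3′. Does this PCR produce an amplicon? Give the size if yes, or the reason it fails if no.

Yes — a 44 bp product.

Primer A (GTTCCGGCATTACTGG) matches the top strand at positions 58–73; it acts as a forward primer.
Primer B's reverse complement is CGCACGATAATAAGCGGG, matching the top strand at positions 84–101; it acts as a reverse primer.
The 3' ends face each other across positions 58–101, giving a 44 bp product.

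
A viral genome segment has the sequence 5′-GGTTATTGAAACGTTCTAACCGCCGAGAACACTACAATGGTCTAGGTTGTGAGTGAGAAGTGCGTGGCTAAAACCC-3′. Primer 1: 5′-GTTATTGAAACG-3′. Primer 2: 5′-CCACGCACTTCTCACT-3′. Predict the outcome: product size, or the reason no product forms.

Yes — a 66 bp product.

Primer 1 (GTTATTGAAACG) matches the top strand at positions 2–13; it acts as a forward primer.
Primer 2's reverse complement is AGTGAGAAGTGCGTGG, matching the top strand at positions 52–67; it acts as a reverse primer.
The 3' ends face each other across positions 2–67, giving a 66 bp product.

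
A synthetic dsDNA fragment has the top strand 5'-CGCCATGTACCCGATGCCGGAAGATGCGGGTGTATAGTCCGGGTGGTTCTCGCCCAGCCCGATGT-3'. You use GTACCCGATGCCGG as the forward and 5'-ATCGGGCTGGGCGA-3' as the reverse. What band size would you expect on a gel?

57 bp

The forward primer matches the template at positions 7–20.
Taking the reverse complement of ATCGGGCTGGGCGA gives TCGCCCAGCCCGAT, found at positions 50–63 on the template; the primer anneals here to the top strand with its 3' end pointing upstream.
Amplicon spans positions 7–63: 57 bp.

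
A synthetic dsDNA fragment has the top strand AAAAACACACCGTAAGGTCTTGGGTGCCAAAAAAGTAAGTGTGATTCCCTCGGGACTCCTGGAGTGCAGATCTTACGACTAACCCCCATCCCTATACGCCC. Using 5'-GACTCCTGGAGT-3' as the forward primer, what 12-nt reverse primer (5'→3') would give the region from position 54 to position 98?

5'-CGTATAGGGATG-3'

The product's 3' end on the top strand is position 98.
The reverse primer anneals to the top strand over positions 87–98, i.e. to CATCCCTATACG.
Its sequence written 5'→3' is the reverse complement: CGTATAGGGATG.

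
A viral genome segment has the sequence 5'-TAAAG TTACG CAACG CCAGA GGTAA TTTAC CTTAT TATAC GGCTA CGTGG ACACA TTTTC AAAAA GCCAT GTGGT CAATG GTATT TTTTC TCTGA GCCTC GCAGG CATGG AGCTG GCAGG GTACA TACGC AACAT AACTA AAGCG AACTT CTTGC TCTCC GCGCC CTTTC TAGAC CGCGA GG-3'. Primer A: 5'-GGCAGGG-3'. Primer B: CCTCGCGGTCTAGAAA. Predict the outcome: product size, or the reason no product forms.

Primer A (GGCAGGG) matches the top strand at positions 115–121; it acts as a forward primer.
Primer B's reverse complement is TTTCTAGACCGCGAGG, matching the top strand at positions 167–182; it acts as a reverse primer.
The 3' ends face each other across positions 115–182, giving a 68 bp product.

Yes — a 68 bp product.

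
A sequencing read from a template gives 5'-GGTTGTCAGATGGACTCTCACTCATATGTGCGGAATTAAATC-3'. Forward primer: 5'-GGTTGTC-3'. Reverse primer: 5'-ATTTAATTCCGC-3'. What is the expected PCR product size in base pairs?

Scanning the template, GGTTGTC occurs at positions 1–7; this primer anneals to the bottom strand there with its 3' end pointing downstream.
The reverse primer's reverse complement is GCGGAATTAAAT, which matches the template at positions 30–41.
Amplicon spans positions 1–41: 41 bp.

41 bp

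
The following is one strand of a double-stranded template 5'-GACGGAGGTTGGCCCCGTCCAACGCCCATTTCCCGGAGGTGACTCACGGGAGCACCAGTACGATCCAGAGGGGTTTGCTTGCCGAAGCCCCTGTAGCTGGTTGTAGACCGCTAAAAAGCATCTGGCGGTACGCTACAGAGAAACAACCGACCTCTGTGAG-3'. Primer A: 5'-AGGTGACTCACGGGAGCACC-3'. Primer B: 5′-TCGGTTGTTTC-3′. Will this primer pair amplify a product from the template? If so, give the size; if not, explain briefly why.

Primer A (AGGTGACTCACGGGAGCACC) matches the top strand at positions 37–56; it acts as a forward primer.
Primer B's reverse complement is GAAACAACCGA, matching the top strand at positions 140–150; it acts as a reverse primer.
The 3' ends face each other across positions 37–150, giving a 114 bp product.

Yes — a 114 bp product.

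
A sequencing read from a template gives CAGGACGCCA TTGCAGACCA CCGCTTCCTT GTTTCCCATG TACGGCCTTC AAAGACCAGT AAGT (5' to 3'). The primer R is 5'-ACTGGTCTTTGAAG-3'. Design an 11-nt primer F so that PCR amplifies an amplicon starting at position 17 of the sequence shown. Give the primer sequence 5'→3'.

5'-ACCACCGCTTC-3'

The reverse primer's reverse complement CTTCAAAGACCAGT matches the template at positions 47–60; the product starts at position 17.
The forward primer is identical to the top strand over positions 17–27: ACCACCGCTTC.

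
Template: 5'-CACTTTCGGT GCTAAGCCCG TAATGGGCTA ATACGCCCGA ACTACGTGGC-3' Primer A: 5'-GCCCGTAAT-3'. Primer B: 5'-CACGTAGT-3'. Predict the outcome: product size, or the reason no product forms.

Primer A (GCCCGTAAT) matches the top strand at positions 16–24; it acts as a forward primer.
Primer B's reverse complement is ACTACGTG, matching the top strand at positions 41–48; it acts as a reverse primer.
The 3' ends face each other across positions 16–48, giving a 33 bp product.

Yes — a 33 bp product.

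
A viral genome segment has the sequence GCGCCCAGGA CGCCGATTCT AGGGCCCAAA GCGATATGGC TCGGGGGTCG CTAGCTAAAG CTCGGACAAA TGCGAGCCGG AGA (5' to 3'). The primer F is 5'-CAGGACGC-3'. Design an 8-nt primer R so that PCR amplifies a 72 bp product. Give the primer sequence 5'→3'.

The forward primer binds at positions 6–13, so a 72 bp product ends at position 6 + 72 − 1 = 77.
The reverse primer anneals to the top strand over positions 70–77, i.e. to ATGCGAGC.
Its sequence written 5'→3' is the reverse complement: GCTCGCAT.

5'-GCTCGCAT-3'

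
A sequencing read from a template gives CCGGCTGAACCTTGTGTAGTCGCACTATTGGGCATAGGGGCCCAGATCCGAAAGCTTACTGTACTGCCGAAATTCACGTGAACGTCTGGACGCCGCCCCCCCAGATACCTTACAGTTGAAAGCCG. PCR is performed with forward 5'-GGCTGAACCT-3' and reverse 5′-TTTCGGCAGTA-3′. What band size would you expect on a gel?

The forward primer matches the template at positions 3–12.
Taking the reverse complement of TTTCGGCAGTA gives TACTGCCGAAA, found at positions 62–72 on the template; the primer anneals here to the top strand with its 3' end pointing upstream.
The product runs from position 3 to position 72, so its length is 72 − 3 + 1 = 70 bp.

70 bp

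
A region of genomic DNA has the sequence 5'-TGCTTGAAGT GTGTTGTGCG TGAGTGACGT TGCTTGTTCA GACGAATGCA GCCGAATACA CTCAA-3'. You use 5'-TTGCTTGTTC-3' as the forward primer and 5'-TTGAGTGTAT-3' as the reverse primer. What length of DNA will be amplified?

Scanning the template, TTGCTTGTTC occurs at positions 30–39; this primer anneals to the bottom strand there with its 3' end pointing downstream.
The reverse primer's reverse complement is ATACACTCAA, which matches the template at positions 56–65.
Amplicon spans positions 30–65: 36 bp.

36 bp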